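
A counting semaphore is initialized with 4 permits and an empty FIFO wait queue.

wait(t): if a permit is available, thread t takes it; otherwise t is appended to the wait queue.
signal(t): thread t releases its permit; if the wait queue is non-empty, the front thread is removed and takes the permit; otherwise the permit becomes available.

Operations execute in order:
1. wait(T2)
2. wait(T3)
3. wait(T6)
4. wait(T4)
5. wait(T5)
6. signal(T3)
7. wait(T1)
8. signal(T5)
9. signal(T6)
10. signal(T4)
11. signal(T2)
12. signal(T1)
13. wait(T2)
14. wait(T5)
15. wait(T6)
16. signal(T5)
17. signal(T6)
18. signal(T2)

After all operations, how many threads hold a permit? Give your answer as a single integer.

Step 1: wait(T2) -> count=3 queue=[] holders={T2}
Step 2: wait(T3) -> count=2 queue=[] holders={T2,T3}
Step 3: wait(T6) -> count=1 queue=[] holders={T2,T3,T6}
Step 4: wait(T4) -> count=0 queue=[] holders={T2,T3,T4,T6}
Step 5: wait(T5) -> count=0 queue=[T5] holders={T2,T3,T4,T6}
Step 6: signal(T3) -> count=0 queue=[] holders={T2,T4,T5,T6}
Step 7: wait(T1) -> count=0 queue=[T1] holders={T2,T4,T5,T6}
Step 8: signal(T5) -> count=0 queue=[] holders={T1,T2,T4,T6}
Step 9: signal(T6) -> count=1 queue=[] holders={T1,T2,T4}
Step 10: signal(T4) -> count=2 queue=[] holders={T1,T2}
Step 11: signal(T2) -> count=3 queue=[] holders={T1}
Step 12: signal(T1) -> count=4 queue=[] holders={none}
Step 13: wait(T2) -> count=3 queue=[] holders={T2}
Step 14: wait(T5) -> count=2 queue=[] holders={T2,T5}
Step 15: wait(T6) -> count=1 queue=[] holders={T2,T5,T6}
Step 16: signal(T5) -> count=2 queue=[] holders={T2,T6}
Step 17: signal(T6) -> count=3 queue=[] holders={T2}
Step 18: signal(T2) -> count=4 queue=[] holders={none}
Final holders: {none} -> 0 thread(s)

Answer: 0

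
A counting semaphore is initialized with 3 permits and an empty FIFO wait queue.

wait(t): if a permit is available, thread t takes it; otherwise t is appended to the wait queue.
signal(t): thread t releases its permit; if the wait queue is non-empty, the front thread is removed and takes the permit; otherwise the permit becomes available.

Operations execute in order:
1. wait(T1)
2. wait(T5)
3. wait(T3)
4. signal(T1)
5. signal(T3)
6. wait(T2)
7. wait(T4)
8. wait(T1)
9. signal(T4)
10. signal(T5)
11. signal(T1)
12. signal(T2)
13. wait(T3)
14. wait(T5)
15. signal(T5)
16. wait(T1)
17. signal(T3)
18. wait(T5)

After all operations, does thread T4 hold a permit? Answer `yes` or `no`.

Answer: no

Derivation:
Step 1: wait(T1) -> count=2 queue=[] holders={T1}
Step 2: wait(T5) -> count=1 queue=[] holders={T1,T5}
Step 3: wait(T3) -> count=0 queue=[] holders={T1,T3,T5}
Step 4: signal(T1) -> count=1 queue=[] holders={T3,T5}
Step 5: signal(T3) -> count=2 queue=[] holders={T5}
Step 6: wait(T2) -> count=1 queue=[] holders={T2,T5}
Step 7: wait(T4) -> count=0 queue=[] holders={T2,T4,T5}
Step 8: wait(T1) -> count=0 queue=[T1] holders={T2,T4,T5}
Step 9: signal(T4) -> count=0 queue=[] holders={T1,T2,T5}
Step 10: signal(T5) -> count=1 queue=[] holders={T1,T2}
Step 11: signal(T1) -> count=2 queue=[] holders={T2}
Step 12: signal(T2) -> count=3 queue=[] holders={none}
Step 13: wait(T3) -> count=2 queue=[] holders={T3}
Step 14: wait(T5) -> count=1 queue=[] holders={T3,T5}
Step 15: signal(T5) -> count=2 queue=[] holders={T3}
Step 16: wait(T1) -> count=1 queue=[] holders={T1,T3}
Step 17: signal(T3) -> count=2 queue=[] holders={T1}
Step 18: wait(T5) -> count=1 queue=[] holders={T1,T5}
Final holders: {T1,T5} -> T4 not in holders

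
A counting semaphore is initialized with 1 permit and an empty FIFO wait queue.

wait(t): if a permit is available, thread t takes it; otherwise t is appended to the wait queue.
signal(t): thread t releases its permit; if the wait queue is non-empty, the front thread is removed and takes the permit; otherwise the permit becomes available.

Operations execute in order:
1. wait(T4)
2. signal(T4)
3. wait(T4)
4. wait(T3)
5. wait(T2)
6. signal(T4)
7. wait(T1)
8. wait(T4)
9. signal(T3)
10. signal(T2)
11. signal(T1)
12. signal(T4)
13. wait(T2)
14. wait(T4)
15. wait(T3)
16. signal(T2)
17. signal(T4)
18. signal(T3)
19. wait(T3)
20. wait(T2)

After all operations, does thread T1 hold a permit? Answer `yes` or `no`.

Answer: no

Derivation:
Step 1: wait(T4) -> count=0 queue=[] holders={T4}
Step 2: signal(T4) -> count=1 queue=[] holders={none}
Step 3: wait(T4) -> count=0 queue=[] holders={T4}
Step 4: wait(T3) -> count=0 queue=[T3] holders={T4}
Step 5: wait(T2) -> count=0 queue=[T3,T2] holders={T4}
Step 6: signal(T4) -> count=0 queue=[T2] holders={T3}
Step 7: wait(T1) -> count=0 queue=[T2,T1] holders={T3}
Step 8: wait(T4) -> count=0 queue=[T2,T1,T4] holders={T3}
Step 9: signal(T3) -> count=0 queue=[T1,T4] holders={T2}
Step 10: signal(T2) -> count=0 queue=[T4] holders={T1}
Step 11: signal(T1) -> count=0 queue=[] holders={T4}
Step 12: signal(T4) -> count=1 queue=[] holders={none}
Step 13: wait(T2) -> count=0 queue=[] holders={T2}
Step 14: wait(T4) -> count=0 queue=[T4] holders={T2}
Step 15: wait(T3) -> count=0 queue=[T4,T3] holders={T2}
Step 16: signal(T2) -> count=0 queue=[T3] holders={T4}
Step 17: signal(T4) -> count=0 queue=[] holders={T3}
Step 18: signal(T3) -> count=1 queue=[] holders={none}
Step 19: wait(T3) -> count=0 queue=[] holders={T3}
Step 20: wait(T2) -> count=0 queue=[T2] holders={T3}
Final holders: {T3} -> T1 not in holders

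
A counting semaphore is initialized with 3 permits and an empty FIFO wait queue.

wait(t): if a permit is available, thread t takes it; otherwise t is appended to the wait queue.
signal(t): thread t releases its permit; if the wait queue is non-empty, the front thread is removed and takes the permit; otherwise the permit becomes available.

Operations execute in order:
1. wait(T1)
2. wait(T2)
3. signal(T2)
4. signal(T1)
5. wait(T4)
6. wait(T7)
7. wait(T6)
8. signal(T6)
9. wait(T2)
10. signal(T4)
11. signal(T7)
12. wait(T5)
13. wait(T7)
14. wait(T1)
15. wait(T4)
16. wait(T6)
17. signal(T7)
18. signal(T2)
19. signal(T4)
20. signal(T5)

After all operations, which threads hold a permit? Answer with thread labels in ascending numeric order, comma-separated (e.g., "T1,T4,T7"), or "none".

Step 1: wait(T1) -> count=2 queue=[] holders={T1}
Step 2: wait(T2) -> count=1 queue=[] holders={T1,T2}
Step 3: signal(T2) -> count=2 queue=[] holders={T1}
Step 4: signal(T1) -> count=3 queue=[] holders={none}
Step 5: wait(T4) -> count=2 queue=[] holders={T4}
Step 6: wait(T7) -> count=1 queue=[] holders={T4,T7}
Step 7: wait(T6) -> count=0 queue=[] holders={T4,T6,T7}
Step 8: signal(T6) -> count=1 queue=[] holders={T4,T7}
Step 9: wait(T2) -> count=0 queue=[] holders={T2,T4,T7}
Step 10: signal(T4) -> count=1 queue=[] holders={T2,T7}
Step 11: signal(T7) -> count=2 queue=[] holders={T2}
Step 12: wait(T5) -> count=1 queue=[] holders={T2,T5}
Step 13: wait(T7) -> count=0 queue=[] holders={T2,T5,T7}
Step 14: wait(T1) -> count=0 queue=[T1] holders={T2,T5,T7}
Step 15: wait(T4) -> count=0 queue=[T1,T4] holders={T2,T5,T7}
Step 16: wait(T6) -> count=0 queue=[T1,T4,T6] holders={T2,T5,T7}
Step 17: signal(T7) -> count=0 queue=[T4,T6] holders={T1,T2,T5}
Step 18: signal(T2) -> count=0 queue=[T6] holders={T1,T4,T5}
Step 19: signal(T4) -> count=0 queue=[] holders={T1,T5,T6}
Step 20: signal(T5) -> count=1 queue=[] holders={T1,T6}
Final holders: T1,T6

Answer: T1,T6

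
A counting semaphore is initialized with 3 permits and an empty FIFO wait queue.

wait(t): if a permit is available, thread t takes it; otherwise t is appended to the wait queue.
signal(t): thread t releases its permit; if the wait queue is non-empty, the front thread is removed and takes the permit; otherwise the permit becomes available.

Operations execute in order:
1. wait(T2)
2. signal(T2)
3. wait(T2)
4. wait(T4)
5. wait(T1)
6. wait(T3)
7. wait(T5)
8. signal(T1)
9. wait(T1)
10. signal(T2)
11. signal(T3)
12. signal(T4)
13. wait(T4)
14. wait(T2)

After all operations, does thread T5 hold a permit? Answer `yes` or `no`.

Answer: yes

Derivation:
Step 1: wait(T2) -> count=2 queue=[] holders={T2}
Step 2: signal(T2) -> count=3 queue=[] holders={none}
Step 3: wait(T2) -> count=2 queue=[] holders={T2}
Step 4: wait(T4) -> count=1 queue=[] holders={T2,T4}
Step 5: wait(T1) -> count=0 queue=[] holders={T1,T2,T4}
Step 6: wait(T3) -> count=0 queue=[T3] holders={T1,T2,T4}
Step 7: wait(T5) -> count=0 queue=[T3,T5] holders={T1,T2,T4}
Step 8: signal(T1) -> count=0 queue=[T5] holders={T2,T3,T4}
Step 9: wait(T1) -> count=0 queue=[T5,T1] holders={T2,T3,T4}
Step 10: signal(T2) -> count=0 queue=[T1] holders={T3,T4,T5}
Step 11: signal(T3) -> count=0 queue=[] holders={T1,T4,T5}
Step 12: signal(T4) -> count=1 queue=[] holders={T1,T5}
Step 13: wait(T4) -> count=0 queue=[] holders={T1,T4,T5}
Step 14: wait(T2) -> count=0 queue=[T2] holders={T1,T4,T5}
Final holders: {T1,T4,T5} -> T5 in holders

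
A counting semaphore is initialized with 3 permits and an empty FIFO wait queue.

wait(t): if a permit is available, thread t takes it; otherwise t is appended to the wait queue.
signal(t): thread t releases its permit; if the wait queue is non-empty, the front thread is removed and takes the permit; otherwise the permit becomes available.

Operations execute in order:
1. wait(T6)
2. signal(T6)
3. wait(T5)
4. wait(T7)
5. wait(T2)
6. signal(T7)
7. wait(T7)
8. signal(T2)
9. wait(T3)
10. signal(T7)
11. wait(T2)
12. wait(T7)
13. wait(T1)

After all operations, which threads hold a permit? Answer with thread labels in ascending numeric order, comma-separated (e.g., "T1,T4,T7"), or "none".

Answer: T2,T3,T5

Derivation:
Step 1: wait(T6) -> count=2 queue=[] holders={T6}
Step 2: signal(T6) -> count=3 queue=[] holders={none}
Step 3: wait(T5) -> count=2 queue=[] holders={T5}
Step 4: wait(T7) -> count=1 queue=[] holders={T5,T7}
Step 5: wait(T2) -> count=0 queue=[] holders={T2,T5,T7}
Step 6: signal(T7) -> count=1 queue=[] holders={T2,T5}
Step 7: wait(T7) -> count=0 queue=[] holders={T2,T5,T7}
Step 8: signal(T2) -> count=1 queue=[] holders={T5,T7}
Step 9: wait(T3) -> count=0 queue=[] holders={T3,T5,T7}
Step 10: signal(T7) -> count=1 queue=[] holders={T3,T5}
Step 11: wait(T2) -> count=0 queue=[] holders={T2,T3,T5}
Step 12: wait(T7) -> count=0 queue=[T7] holders={T2,T3,T5}
Step 13: wait(T1) -> count=0 queue=[T7,T1] holders={T2,T3,T5}
Final holders: T2,T3,T5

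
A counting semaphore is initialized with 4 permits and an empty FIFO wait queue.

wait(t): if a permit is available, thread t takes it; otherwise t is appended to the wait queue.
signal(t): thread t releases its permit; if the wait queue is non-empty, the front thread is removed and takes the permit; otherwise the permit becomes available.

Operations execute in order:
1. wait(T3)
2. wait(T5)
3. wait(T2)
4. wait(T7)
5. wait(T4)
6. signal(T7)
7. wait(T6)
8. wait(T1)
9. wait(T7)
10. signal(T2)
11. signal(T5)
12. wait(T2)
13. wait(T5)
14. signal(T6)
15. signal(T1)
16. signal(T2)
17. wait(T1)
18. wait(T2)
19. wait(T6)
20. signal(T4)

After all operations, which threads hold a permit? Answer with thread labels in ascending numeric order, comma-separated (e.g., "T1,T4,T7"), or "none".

Answer: T1,T3,T5,T7

Derivation:
Step 1: wait(T3) -> count=3 queue=[] holders={T3}
Step 2: wait(T5) -> count=2 queue=[] holders={T3,T5}
Step 3: wait(T2) -> count=1 queue=[] holders={T2,T3,T5}
Step 4: wait(T7) -> count=0 queue=[] holders={T2,T3,T5,T7}
Step 5: wait(T4) -> count=0 queue=[T4] holders={T2,T3,T5,T7}
Step 6: signal(T7) -> count=0 queue=[] holders={T2,T3,T4,T5}
Step 7: wait(T6) -> count=0 queue=[T6] holders={T2,T3,T4,T5}
Step 8: wait(T1) -> count=0 queue=[T6,T1] holders={T2,T3,T4,T5}
Step 9: wait(T7) -> count=0 queue=[T6,T1,T7] holders={T2,T3,T4,T5}
Step 10: signal(T2) -> count=0 queue=[T1,T7] holders={T3,T4,T5,T6}
Step 11: signal(T5) -> count=0 queue=[T7] holders={T1,T3,T4,T6}
Step 12: wait(T2) -> count=0 queue=[T7,T2] holders={T1,T3,T4,T6}
Step 13: wait(T5) -> count=0 queue=[T7,T2,T5] holders={T1,T3,T4,T6}
Step 14: signal(T6) -> count=0 queue=[T2,T5] holders={T1,T3,T4,T7}
Step 15: signal(T1) -> count=0 queue=[T5] holders={T2,T3,T4,T7}
Step 16: signal(T2) -> count=0 queue=[] holders={T3,T4,T5,T7}
Step 17: wait(T1) -> count=0 queue=[T1] holders={T3,T4,T5,T7}
Step 18: wait(T2) -> count=0 queue=[T1,T2] holders={T3,T4,T5,T7}
Step 19: wait(T6) -> count=0 queue=[T1,T2,T6] holders={T3,T4,T5,T7}
Step 20: signal(T4) -> count=0 queue=[T2,T6] holders={T1,T3,T5,T7}
Final holders: T1,T3,T5,T7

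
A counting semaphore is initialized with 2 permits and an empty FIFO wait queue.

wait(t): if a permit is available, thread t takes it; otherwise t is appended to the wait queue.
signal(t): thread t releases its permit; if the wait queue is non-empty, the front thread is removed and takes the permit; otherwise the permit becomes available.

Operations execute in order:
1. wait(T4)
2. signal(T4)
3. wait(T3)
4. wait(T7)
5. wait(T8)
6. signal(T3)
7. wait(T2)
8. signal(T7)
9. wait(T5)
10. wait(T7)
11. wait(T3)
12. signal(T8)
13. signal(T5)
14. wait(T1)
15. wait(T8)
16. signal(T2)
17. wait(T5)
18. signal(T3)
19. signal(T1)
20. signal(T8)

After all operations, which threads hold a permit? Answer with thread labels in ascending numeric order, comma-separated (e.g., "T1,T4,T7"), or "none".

Answer: T5,T7

Derivation:
Step 1: wait(T4) -> count=1 queue=[] holders={T4}
Step 2: signal(T4) -> count=2 queue=[] holders={none}
Step 3: wait(T3) -> count=1 queue=[] holders={T3}
Step 4: wait(T7) -> count=0 queue=[] holders={T3,T7}
Step 5: wait(T8) -> count=0 queue=[T8] holders={T3,T7}
Step 6: signal(T3) -> count=0 queue=[] holders={T7,T8}
Step 7: wait(T2) -> count=0 queue=[T2] holders={T7,T8}
Step 8: signal(T7) -> count=0 queue=[] holders={T2,T8}
Step 9: wait(T5) -> count=0 queue=[T5] holders={T2,T8}
Step 10: wait(T7) -> count=0 queue=[T5,T7] holders={T2,T8}
Step 11: wait(T3) -> count=0 queue=[T5,T7,T3] holders={T2,T8}
Step 12: signal(T8) -> count=0 queue=[T7,T3] holders={T2,T5}
Step 13: signal(T5) -> count=0 queue=[T3] holders={T2,T7}
Step 14: wait(T1) -> count=0 queue=[T3,T1] holders={T2,T7}
Step 15: wait(T8) -> count=0 queue=[T3,T1,T8] holders={T2,T7}
Step 16: signal(T2) -> count=0 queue=[T1,T8] holders={T3,T7}
Step 17: wait(T5) -> count=0 queue=[T1,T8,T5] holders={T3,T7}
Step 18: signal(T3) -> count=0 queue=[T8,T5] holders={T1,T7}
Step 19: signal(T1) -> count=0 queue=[T5] holders={T7,T8}
Step 20: signal(T8) -> count=0 queue=[] holders={T5,T7}
Final holders: T5,T7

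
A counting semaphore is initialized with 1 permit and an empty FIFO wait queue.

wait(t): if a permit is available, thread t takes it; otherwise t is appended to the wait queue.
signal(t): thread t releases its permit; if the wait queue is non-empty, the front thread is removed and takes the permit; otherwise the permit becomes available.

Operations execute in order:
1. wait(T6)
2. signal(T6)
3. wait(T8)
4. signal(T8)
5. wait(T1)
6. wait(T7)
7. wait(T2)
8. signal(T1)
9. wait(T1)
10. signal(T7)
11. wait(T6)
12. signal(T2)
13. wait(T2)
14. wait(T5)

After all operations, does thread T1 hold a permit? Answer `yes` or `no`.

Answer: yes

Derivation:
Step 1: wait(T6) -> count=0 queue=[] holders={T6}
Step 2: signal(T6) -> count=1 queue=[] holders={none}
Step 3: wait(T8) -> count=0 queue=[] holders={T8}
Step 4: signal(T8) -> count=1 queue=[] holders={none}
Step 5: wait(T1) -> count=0 queue=[] holders={T1}
Step 6: wait(T7) -> count=0 queue=[T7] holders={T1}
Step 7: wait(T2) -> count=0 queue=[T7,T2] holders={T1}
Step 8: signal(T1) -> count=0 queue=[T2] holders={T7}
Step 9: wait(T1) -> count=0 queue=[T2,T1] holders={T7}
Step 10: signal(T7) -> count=0 queue=[T1] holders={T2}
Step 11: wait(T6) -> count=0 queue=[T1,T6] holders={T2}
Step 12: signal(T2) -> count=0 queue=[T6] holders={T1}
Step 13: wait(T2) -> count=0 queue=[T6,T2] holders={T1}
Step 14: wait(T5) -> count=0 queue=[T6,T2,T5] holders={T1}
Final holders: {T1} -> T1 in holders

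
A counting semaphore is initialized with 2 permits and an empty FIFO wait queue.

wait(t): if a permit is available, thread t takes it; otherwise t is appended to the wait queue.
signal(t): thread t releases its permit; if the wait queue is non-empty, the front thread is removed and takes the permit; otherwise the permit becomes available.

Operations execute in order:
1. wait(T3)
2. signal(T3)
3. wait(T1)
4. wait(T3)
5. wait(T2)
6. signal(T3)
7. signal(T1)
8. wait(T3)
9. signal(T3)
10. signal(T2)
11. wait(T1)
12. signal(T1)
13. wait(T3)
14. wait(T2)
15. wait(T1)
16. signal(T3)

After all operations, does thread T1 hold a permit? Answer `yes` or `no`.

Step 1: wait(T3) -> count=1 queue=[] holders={T3}
Step 2: signal(T3) -> count=2 queue=[] holders={none}
Step 3: wait(T1) -> count=1 queue=[] holders={T1}
Step 4: wait(T3) -> count=0 queue=[] holders={T1,T3}
Step 5: wait(T2) -> count=0 queue=[T2] holders={T1,T3}
Step 6: signal(T3) -> count=0 queue=[] holders={T1,T2}
Step 7: signal(T1) -> count=1 queue=[] holders={T2}
Step 8: wait(T3) -> count=0 queue=[] holders={T2,T3}
Step 9: signal(T3) -> count=1 queue=[] holders={T2}
Step 10: signal(T2) -> count=2 queue=[] holders={none}
Step 11: wait(T1) -> count=1 queue=[] holders={T1}
Step 12: signal(T1) -> count=2 queue=[] holders={none}
Step 13: wait(T3) -> count=1 queue=[] holders={T3}
Step 14: wait(T2) -> count=0 queue=[] holders={T2,T3}
Step 15: wait(T1) -> count=0 queue=[T1] holders={T2,T3}
Step 16: signal(T3) -> count=0 queue=[] holders={T1,T2}
Final holders: {T1,T2} -> T1 in holders

Answer: yes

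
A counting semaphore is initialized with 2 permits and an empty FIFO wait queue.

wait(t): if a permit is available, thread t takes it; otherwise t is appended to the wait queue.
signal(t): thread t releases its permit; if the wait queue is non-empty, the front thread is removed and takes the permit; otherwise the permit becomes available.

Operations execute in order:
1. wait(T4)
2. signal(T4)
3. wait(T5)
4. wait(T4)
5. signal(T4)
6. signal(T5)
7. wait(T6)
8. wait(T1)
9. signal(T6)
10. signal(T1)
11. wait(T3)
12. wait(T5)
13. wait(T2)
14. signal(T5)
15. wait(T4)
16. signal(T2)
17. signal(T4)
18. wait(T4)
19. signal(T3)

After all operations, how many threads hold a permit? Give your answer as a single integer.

Step 1: wait(T4) -> count=1 queue=[] holders={T4}
Step 2: signal(T4) -> count=2 queue=[] holders={none}
Step 3: wait(T5) -> count=1 queue=[] holders={T5}
Step 4: wait(T4) -> count=0 queue=[] holders={T4,T5}
Step 5: signal(T4) -> count=1 queue=[] holders={T5}
Step 6: signal(T5) -> count=2 queue=[] holders={none}
Step 7: wait(T6) -> count=1 queue=[] holders={T6}
Step 8: wait(T1) -> count=0 queue=[] holders={T1,T6}
Step 9: signal(T6) -> count=1 queue=[] holders={T1}
Step 10: signal(T1) -> count=2 queue=[] holders={none}
Step 11: wait(T3) -> count=1 queue=[] holders={T3}
Step 12: wait(T5) -> count=0 queue=[] holders={T3,T5}
Step 13: wait(T2) -> count=0 queue=[T2] holders={T3,T5}
Step 14: signal(T5) -> count=0 queue=[] holders={T2,T3}
Step 15: wait(T4) -> count=0 queue=[T4] holders={T2,T3}
Step 16: signal(T2) -> count=0 queue=[] holders={T3,T4}
Step 17: signal(T4) -> count=1 queue=[] holders={T3}
Step 18: wait(T4) -> count=0 queue=[] holders={T3,T4}
Step 19: signal(T3) -> count=1 queue=[] holders={T4}
Final holders: {T4} -> 1 thread(s)

Answer: 1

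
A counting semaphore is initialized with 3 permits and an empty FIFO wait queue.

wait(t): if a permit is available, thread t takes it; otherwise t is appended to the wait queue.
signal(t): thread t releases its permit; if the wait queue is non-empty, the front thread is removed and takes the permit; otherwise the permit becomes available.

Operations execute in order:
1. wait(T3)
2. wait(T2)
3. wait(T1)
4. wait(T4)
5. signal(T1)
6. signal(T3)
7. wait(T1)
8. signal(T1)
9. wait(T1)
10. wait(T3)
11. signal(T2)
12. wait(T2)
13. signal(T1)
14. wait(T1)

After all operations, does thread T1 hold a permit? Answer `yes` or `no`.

Step 1: wait(T3) -> count=2 queue=[] holders={T3}
Step 2: wait(T2) -> count=1 queue=[] holders={T2,T3}
Step 3: wait(T1) -> count=0 queue=[] holders={T1,T2,T3}
Step 4: wait(T4) -> count=0 queue=[T4] holders={T1,T2,T3}
Step 5: signal(T1) -> count=0 queue=[] holders={T2,T3,T4}
Step 6: signal(T3) -> count=1 queue=[] holders={T2,T4}
Step 7: wait(T1) -> count=0 queue=[] holders={T1,T2,T4}
Step 8: signal(T1) -> count=1 queue=[] holders={T2,T4}
Step 9: wait(T1) -> count=0 queue=[] holders={T1,T2,T4}
Step 10: wait(T3) -> count=0 queue=[T3] holders={T1,T2,T4}
Step 11: signal(T2) -> count=0 queue=[] holders={T1,T3,T4}
Step 12: wait(T2) -> count=0 queue=[T2] holders={T1,T3,T4}
Step 13: signal(T1) -> count=0 queue=[] holders={T2,T3,T4}
Step 14: wait(T1) -> count=0 queue=[T1] holders={T2,T3,T4}
Final holders: {T2,T3,T4} -> T1 not in holders

Answer: no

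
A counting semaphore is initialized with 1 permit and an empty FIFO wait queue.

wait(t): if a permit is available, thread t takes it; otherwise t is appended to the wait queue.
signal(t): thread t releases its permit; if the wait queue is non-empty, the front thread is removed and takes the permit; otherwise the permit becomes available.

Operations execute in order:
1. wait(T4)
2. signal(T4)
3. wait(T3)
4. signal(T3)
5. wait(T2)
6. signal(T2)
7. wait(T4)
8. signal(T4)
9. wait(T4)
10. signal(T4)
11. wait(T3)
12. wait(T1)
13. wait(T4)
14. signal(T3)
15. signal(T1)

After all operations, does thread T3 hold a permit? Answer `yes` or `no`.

Step 1: wait(T4) -> count=0 queue=[] holders={T4}
Step 2: signal(T4) -> count=1 queue=[] holders={none}
Step 3: wait(T3) -> count=0 queue=[] holders={T3}
Step 4: signal(T3) -> count=1 queue=[] holders={none}
Step 5: wait(T2) -> count=0 queue=[] holders={T2}
Step 6: signal(T2) -> count=1 queue=[] holders={none}
Step 7: wait(T4) -> count=0 queue=[] holders={T4}
Step 8: signal(T4) -> count=1 queue=[] holders={none}
Step 9: wait(T4) -> count=0 queue=[] holders={T4}
Step 10: signal(T4) -> count=1 queue=[] holders={none}
Step 11: wait(T3) -> count=0 queue=[] holders={T3}
Step 12: wait(T1) -> count=0 queue=[T1] holders={T3}
Step 13: wait(T4) -> count=0 queue=[T1,T4] holders={T3}
Step 14: signal(T3) -> count=0 queue=[T4] holders={T1}
Step 15: signal(T1) -> count=0 queue=[] holders={T4}
Final holders: {T4} -> T3 not in holders

Answer: no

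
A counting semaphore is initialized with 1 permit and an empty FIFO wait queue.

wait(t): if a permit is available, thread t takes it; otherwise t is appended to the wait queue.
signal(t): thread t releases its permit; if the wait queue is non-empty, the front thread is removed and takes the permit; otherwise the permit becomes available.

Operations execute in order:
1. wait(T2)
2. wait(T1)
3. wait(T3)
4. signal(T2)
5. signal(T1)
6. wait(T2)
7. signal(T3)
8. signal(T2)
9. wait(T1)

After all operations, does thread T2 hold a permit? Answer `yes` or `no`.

Answer: no

Derivation:
Step 1: wait(T2) -> count=0 queue=[] holders={T2}
Step 2: wait(T1) -> count=0 queue=[T1] holders={T2}
Step 3: wait(T3) -> count=0 queue=[T1,T3] holders={T2}
Step 4: signal(T2) -> count=0 queue=[T3] holders={T1}
Step 5: signal(T1) -> count=0 queue=[] holders={T3}
Step 6: wait(T2) -> count=0 queue=[T2] holders={T3}
Step 7: signal(T3) -> count=0 queue=[] holders={T2}
Step 8: signal(T2) -> count=1 queue=[] holders={none}
Step 9: wait(T1) -> count=0 queue=[] holders={T1}
Final holders: {T1} -> T2 not in holders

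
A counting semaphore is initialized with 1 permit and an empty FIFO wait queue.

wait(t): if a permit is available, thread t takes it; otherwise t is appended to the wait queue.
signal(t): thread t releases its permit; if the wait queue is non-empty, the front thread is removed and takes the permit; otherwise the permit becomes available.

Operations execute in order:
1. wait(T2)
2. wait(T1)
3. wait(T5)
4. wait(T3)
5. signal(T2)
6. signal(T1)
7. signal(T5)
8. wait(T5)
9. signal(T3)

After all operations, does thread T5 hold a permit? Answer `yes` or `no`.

Answer: yes

Derivation:
Step 1: wait(T2) -> count=0 queue=[] holders={T2}
Step 2: wait(T1) -> count=0 queue=[T1] holders={T2}
Step 3: wait(T5) -> count=0 queue=[T1,T5] holders={T2}
Step 4: wait(T3) -> count=0 queue=[T1,T5,T3] holders={T2}
Step 5: signal(T2) -> count=0 queue=[T5,T3] holders={T1}
Step 6: signal(T1) -> count=0 queue=[T3] holders={T5}
Step 7: signal(T5) -> count=0 queue=[] holders={T3}
Step 8: wait(T5) -> count=0 queue=[T5] holders={T3}
Step 9: signal(T3) -> count=0 queue=[] holders={T5}
Final holders: {T5} -> T5 in holders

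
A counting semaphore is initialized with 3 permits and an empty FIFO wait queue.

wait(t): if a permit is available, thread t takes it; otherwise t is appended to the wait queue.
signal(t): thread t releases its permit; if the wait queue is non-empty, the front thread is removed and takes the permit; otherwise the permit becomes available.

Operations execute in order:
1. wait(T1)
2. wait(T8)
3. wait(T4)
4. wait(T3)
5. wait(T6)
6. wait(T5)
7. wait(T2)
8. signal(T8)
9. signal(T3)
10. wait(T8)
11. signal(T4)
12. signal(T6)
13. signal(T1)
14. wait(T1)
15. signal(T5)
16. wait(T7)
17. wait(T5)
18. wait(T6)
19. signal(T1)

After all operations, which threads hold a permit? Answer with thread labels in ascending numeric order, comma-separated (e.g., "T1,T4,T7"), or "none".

Step 1: wait(T1) -> count=2 queue=[] holders={T1}
Step 2: wait(T8) -> count=1 queue=[] holders={T1,T8}
Step 3: wait(T4) -> count=0 queue=[] holders={T1,T4,T8}
Step 4: wait(T3) -> count=0 queue=[T3] holders={T1,T4,T8}
Step 5: wait(T6) -> count=0 queue=[T3,T6] holders={T1,T4,T8}
Step 6: wait(T5) -> count=0 queue=[T3,T6,T5] holders={T1,T4,T8}
Step 7: wait(T2) -> count=0 queue=[T3,T6,T5,T2] holders={T1,T4,T8}
Step 8: signal(T8) -> count=0 queue=[T6,T5,T2] holders={T1,T3,T4}
Step 9: signal(T3) -> count=0 queue=[T5,T2] holders={T1,T4,T6}
Step 10: wait(T8) -> count=0 queue=[T5,T2,T8] holders={T1,T4,T6}
Step 11: signal(T4) -> count=0 queue=[T2,T8] holders={T1,T5,T6}
Step 12: signal(T6) -> count=0 queue=[T8] holders={T1,T2,T5}
Step 13: signal(T1) -> count=0 queue=[] holders={T2,T5,T8}
Step 14: wait(T1) -> count=0 queue=[T1] holders={T2,T5,T8}
Step 15: signal(T5) -> count=0 queue=[] holders={T1,T2,T8}
Step 16: wait(T7) -> count=0 queue=[T7] holders={T1,T2,T8}
Step 17: wait(T5) -> count=0 queue=[T7,T5] holders={T1,T2,T8}
Step 18: wait(T6) -> count=0 queue=[T7,T5,T6] holders={T1,T2,T8}
Step 19: signal(T1) -> count=0 queue=[T5,T6] holders={T2,T7,T8}
Final holders: T2,T7,T8

Answer: T2,T7,T8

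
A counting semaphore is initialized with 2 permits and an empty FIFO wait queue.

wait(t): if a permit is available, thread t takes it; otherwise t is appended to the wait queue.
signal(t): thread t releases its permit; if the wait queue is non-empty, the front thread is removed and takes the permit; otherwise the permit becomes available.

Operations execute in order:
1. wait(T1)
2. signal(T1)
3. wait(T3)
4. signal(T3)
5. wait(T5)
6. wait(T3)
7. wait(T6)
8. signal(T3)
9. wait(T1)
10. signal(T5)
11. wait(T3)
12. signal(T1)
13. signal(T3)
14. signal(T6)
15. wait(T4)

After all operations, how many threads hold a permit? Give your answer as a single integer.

Step 1: wait(T1) -> count=1 queue=[] holders={T1}
Step 2: signal(T1) -> count=2 queue=[] holders={none}
Step 3: wait(T3) -> count=1 queue=[] holders={T3}
Step 4: signal(T3) -> count=2 queue=[] holders={none}
Step 5: wait(T5) -> count=1 queue=[] holders={T5}
Step 6: wait(T3) -> count=0 queue=[] holders={T3,T5}
Step 7: wait(T6) -> count=0 queue=[T6] holders={T3,T5}
Step 8: signal(T3) -> count=0 queue=[] holders={T5,T6}
Step 9: wait(T1) -> count=0 queue=[T1] holders={T5,T6}
Step 10: signal(T5) -> count=0 queue=[] holders={T1,T6}
Step 11: wait(T3) -> count=0 queue=[T3] holders={T1,T6}
Step 12: signal(T1) -> count=0 queue=[] holders={T3,T6}
Step 13: signal(T3) -> count=1 queue=[] holders={T6}
Step 14: signal(T6) -> count=2 queue=[] holders={none}
Step 15: wait(T4) -> count=1 queue=[] holders={T4}
Final holders: {T4} -> 1 thread(s)

Answer: 1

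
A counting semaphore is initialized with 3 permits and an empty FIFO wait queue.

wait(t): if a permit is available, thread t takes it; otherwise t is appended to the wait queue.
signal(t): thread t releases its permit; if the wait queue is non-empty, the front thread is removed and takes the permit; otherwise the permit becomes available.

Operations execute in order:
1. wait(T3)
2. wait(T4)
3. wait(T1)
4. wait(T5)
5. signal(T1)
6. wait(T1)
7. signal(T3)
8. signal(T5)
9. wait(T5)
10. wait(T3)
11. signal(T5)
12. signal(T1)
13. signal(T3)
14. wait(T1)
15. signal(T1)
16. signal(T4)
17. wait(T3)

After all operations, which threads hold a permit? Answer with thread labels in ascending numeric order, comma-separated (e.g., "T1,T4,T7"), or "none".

Step 1: wait(T3) -> count=2 queue=[] holders={T3}
Step 2: wait(T4) -> count=1 queue=[] holders={T3,T4}
Step 3: wait(T1) -> count=0 queue=[] holders={T1,T3,T4}
Step 4: wait(T5) -> count=0 queue=[T5] holders={T1,T3,T4}
Step 5: signal(T1) -> count=0 queue=[] holders={T3,T4,T5}
Step 6: wait(T1) -> count=0 queue=[T1] holders={T3,T4,T5}
Step 7: signal(T3) -> count=0 queue=[] holders={T1,T4,T5}
Step 8: signal(T5) -> count=1 queue=[] holders={T1,T4}
Step 9: wait(T5) -> count=0 queue=[] holders={T1,T4,T5}
Step 10: wait(T3) -> count=0 queue=[T3] holders={T1,T4,T5}
Step 11: signal(T5) -> count=0 queue=[] holders={T1,T3,T4}
Step 12: signal(T1) -> count=1 queue=[] holders={T3,T4}
Step 13: signal(T3) -> count=2 queue=[] holders={T4}
Step 14: wait(T1) -> count=1 queue=[] holders={T1,T4}
Step 15: signal(T1) -> count=2 queue=[] holders={T4}
Step 16: signal(T4) -> count=3 queue=[] holders={none}
Step 17: wait(T3) -> count=2 queue=[] holders={T3}
Final holders: T3

Answer: T3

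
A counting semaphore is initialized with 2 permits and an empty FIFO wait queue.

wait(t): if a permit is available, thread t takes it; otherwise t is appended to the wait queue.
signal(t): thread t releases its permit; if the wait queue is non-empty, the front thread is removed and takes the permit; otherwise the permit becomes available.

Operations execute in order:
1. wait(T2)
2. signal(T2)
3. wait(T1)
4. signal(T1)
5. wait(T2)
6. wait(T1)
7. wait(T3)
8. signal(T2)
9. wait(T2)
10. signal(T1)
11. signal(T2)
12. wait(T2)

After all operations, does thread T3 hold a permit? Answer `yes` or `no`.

Answer: yes

Derivation:
Step 1: wait(T2) -> count=1 queue=[] holders={T2}
Step 2: signal(T2) -> count=2 queue=[] holders={none}
Step 3: wait(T1) -> count=1 queue=[] holders={T1}
Step 4: signal(T1) -> count=2 queue=[] holders={none}
Step 5: wait(T2) -> count=1 queue=[] holders={T2}
Step 6: wait(T1) -> count=0 queue=[] holders={T1,T2}
Step 7: wait(T3) -> count=0 queue=[T3] holders={T1,T2}
Step 8: signal(T2) -> count=0 queue=[] holders={T1,T3}
Step 9: wait(T2) -> count=0 queue=[T2] holders={T1,T3}
Step 10: signal(T1) -> count=0 queue=[] holders={T2,T3}
Step 11: signal(T2) -> count=1 queue=[] holders={T3}
Step 12: wait(T2) -> count=0 queue=[] holders={T2,T3}
Final holders: {T2,T3} -> T3 in holders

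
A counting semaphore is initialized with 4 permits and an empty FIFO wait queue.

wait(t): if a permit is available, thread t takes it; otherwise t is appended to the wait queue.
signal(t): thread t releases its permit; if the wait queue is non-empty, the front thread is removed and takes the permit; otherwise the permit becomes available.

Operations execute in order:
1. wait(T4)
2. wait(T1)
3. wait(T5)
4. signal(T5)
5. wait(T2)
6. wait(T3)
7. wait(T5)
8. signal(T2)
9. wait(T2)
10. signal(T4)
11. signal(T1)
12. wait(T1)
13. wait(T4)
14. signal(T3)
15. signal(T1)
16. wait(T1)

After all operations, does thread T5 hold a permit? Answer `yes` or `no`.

Step 1: wait(T4) -> count=3 queue=[] holders={T4}
Step 2: wait(T1) -> count=2 queue=[] holders={T1,T4}
Step 3: wait(T5) -> count=1 queue=[] holders={T1,T4,T5}
Step 4: signal(T5) -> count=2 queue=[] holders={T1,T4}
Step 5: wait(T2) -> count=1 queue=[] holders={T1,T2,T4}
Step 6: wait(T3) -> count=0 queue=[] holders={T1,T2,T3,T4}
Step 7: wait(T5) -> count=0 queue=[T5] holders={T1,T2,T3,T4}
Step 8: signal(T2) -> count=0 queue=[] holders={T1,T3,T4,T5}
Step 9: wait(T2) -> count=0 queue=[T2] holders={T1,T3,T4,T5}
Step 10: signal(T4) -> count=0 queue=[] holders={T1,T2,T3,T5}
Step 11: signal(T1) -> count=1 queue=[] holders={T2,T3,T5}
Step 12: wait(T1) -> count=0 queue=[] holders={T1,T2,T3,T5}
Step 13: wait(T4) -> count=0 queue=[T4] holders={T1,T2,T3,T5}
Step 14: signal(T3) -> count=0 queue=[] holders={T1,T2,T4,T5}
Step 15: signal(T1) -> count=1 queue=[] holders={T2,T4,T5}
Step 16: wait(T1) -> count=0 queue=[] holders={T1,T2,T4,T5}
Final holders: {T1,T2,T4,T5} -> T5 in holders

Answer: yes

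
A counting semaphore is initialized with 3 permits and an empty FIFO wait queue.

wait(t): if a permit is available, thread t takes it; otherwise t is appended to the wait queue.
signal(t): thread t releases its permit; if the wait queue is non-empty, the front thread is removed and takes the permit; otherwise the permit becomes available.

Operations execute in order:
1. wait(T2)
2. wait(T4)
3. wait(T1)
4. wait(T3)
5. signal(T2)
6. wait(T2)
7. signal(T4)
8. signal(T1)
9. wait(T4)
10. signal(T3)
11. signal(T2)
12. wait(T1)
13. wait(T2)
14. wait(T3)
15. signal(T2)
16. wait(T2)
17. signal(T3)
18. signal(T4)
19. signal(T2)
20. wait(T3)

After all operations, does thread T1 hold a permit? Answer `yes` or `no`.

Answer: yes

Derivation:
Step 1: wait(T2) -> count=2 queue=[] holders={T2}
Step 2: wait(T4) -> count=1 queue=[] holders={T2,T4}
Step 3: wait(T1) -> count=0 queue=[] holders={T1,T2,T4}
Step 4: wait(T3) -> count=0 queue=[T3] holders={T1,T2,T4}
Step 5: signal(T2) -> count=0 queue=[] holders={T1,T3,T4}
Step 6: wait(T2) -> count=0 queue=[T2] holders={T1,T3,T4}
Step 7: signal(T4) -> count=0 queue=[] holders={T1,T2,T3}
Step 8: signal(T1) -> count=1 queue=[] holders={T2,T3}
Step 9: wait(T4) -> count=0 queue=[] holders={T2,T3,T4}
Step 10: signal(T3) -> count=1 queue=[] holders={T2,T4}
Step 11: signal(T2) -> count=2 queue=[] holders={T4}
Step 12: wait(T1) -> count=1 queue=[] holders={T1,T4}
Step 13: wait(T2) -> count=0 queue=[] holders={T1,T2,T4}
Step 14: wait(T3) -> count=0 queue=[T3] holders={T1,T2,T4}
Step 15: signal(T2) -> count=0 queue=[] holders={T1,T3,T4}
Step 16: wait(T2) -> count=0 queue=[T2] holders={T1,T3,T4}
Step 17: signal(T3) -> count=0 queue=[] holders={T1,T2,T4}
Step 18: signal(T4) -> count=1 queue=[] holders={T1,T2}
Step 19: signal(T2) -> count=2 queue=[] holders={T1}
Step 20: wait(T3) -> count=1 queue=[] holders={T1,T3}
Final holders: {T1,T3} -> T1 in holders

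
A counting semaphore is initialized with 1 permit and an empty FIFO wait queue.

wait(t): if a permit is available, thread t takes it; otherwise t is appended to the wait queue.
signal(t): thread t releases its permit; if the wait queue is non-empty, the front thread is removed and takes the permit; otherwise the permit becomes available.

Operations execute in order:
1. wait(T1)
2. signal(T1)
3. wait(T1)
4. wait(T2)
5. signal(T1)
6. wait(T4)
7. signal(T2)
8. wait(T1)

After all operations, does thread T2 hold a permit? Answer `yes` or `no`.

Step 1: wait(T1) -> count=0 queue=[] holders={T1}
Step 2: signal(T1) -> count=1 queue=[] holders={none}
Step 3: wait(T1) -> count=0 queue=[] holders={T1}
Step 4: wait(T2) -> count=0 queue=[T2] holders={T1}
Step 5: signal(T1) -> count=0 queue=[] holders={T2}
Step 6: wait(T4) -> count=0 queue=[T4] holders={T2}
Step 7: signal(T2) -> count=0 queue=[] holders={T4}
Step 8: wait(T1) -> count=0 queue=[T1] holders={T4}
Final holders: {T4} -> T2 not in holders

Answer: no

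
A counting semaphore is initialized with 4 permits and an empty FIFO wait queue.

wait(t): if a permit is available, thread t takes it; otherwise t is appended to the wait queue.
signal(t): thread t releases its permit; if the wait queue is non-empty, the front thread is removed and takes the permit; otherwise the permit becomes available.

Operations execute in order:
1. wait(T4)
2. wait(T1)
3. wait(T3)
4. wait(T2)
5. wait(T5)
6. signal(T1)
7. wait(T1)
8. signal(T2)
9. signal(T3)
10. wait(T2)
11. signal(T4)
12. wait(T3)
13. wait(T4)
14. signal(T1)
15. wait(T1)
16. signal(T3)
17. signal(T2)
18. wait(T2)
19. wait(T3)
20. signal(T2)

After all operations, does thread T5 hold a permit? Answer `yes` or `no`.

Step 1: wait(T4) -> count=3 queue=[] holders={T4}
Step 2: wait(T1) -> count=2 queue=[] holders={T1,T4}
Step 3: wait(T3) -> count=1 queue=[] holders={T1,T3,T4}
Step 4: wait(T2) -> count=0 queue=[] holders={T1,T2,T3,T4}
Step 5: wait(T5) -> count=0 queue=[T5] holders={T1,T2,T3,T4}
Step 6: signal(T1) -> count=0 queue=[] holders={T2,T3,T4,T5}
Step 7: wait(T1) -> count=0 queue=[T1] holders={T2,T3,T4,T5}
Step 8: signal(T2) -> count=0 queue=[] holders={T1,T3,T4,T5}
Step 9: signal(T3) -> count=1 queue=[] holders={T1,T4,T5}
Step 10: wait(T2) -> count=0 queue=[] holders={T1,T2,T4,T5}
Step 11: signal(T4) -> count=1 queue=[] holders={T1,T2,T5}
Step 12: wait(T3) -> count=0 queue=[] holders={T1,T2,T3,T5}
Step 13: wait(T4) -> count=0 queue=[T4] holders={T1,T2,T3,T5}
Step 14: signal(T1) -> count=0 queue=[] holders={T2,T3,T4,T5}
Step 15: wait(T1) -> count=0 queue=[T1] holders={T2,T3,T4,T5}
Step 16: signal(T3) -> count=0 queue=[] holders={T1,T2,T4,T5}
Step 17: signal(T2) -> count=1 queue=[] holders={T1,T4,T5}
Step 18: wait(T2) -> count=0 queue=[] holders={T1,T2,T4,T5}
Step 19: wait(T3) -> count=0 queue=[T3] holders={T1,T2,T4,T5}
Step 20: signal(T2) -> count=0 queue=[] holders={T1,T3,T4,T5}
Final holders: {T1,T3,T4,T5} -> T5 in holders

Answer: yes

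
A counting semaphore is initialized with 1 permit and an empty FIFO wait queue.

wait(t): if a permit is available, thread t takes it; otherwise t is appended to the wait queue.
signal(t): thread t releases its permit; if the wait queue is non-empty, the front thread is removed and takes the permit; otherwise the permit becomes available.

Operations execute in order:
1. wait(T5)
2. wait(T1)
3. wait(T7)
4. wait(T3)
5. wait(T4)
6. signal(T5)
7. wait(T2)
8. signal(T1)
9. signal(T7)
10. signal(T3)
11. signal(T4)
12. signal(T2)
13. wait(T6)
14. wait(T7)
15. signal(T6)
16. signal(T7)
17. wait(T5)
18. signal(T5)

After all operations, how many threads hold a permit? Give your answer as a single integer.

Answer: 0

Derivation:
Step 1: wait(T5) -> count=0 queue=[] holders={T5}
Step 2: wait(T1) -> count=0 queue=[T1] holders={T5}
Step 3: wait(T7) -> count=0 queue=[T1,T7] holders={T5}
Step 4: wait(T3) -> count=0 queue=[T1,T7,T3] holders={T5}
Step 5: wait(T4) -> count=0 queue=[T1,T7,T3,T4] holders={T5}
Step 6: signal(T5) -> count=0 queue=[T7,T3,T4] holders={T1}
Step 7: wait(T2) -> count=0 queue=[T7,T3,T4,T2] holders={T1}
Step 8: signal(T1) -> count=0 queue=[T3,T4,T2] holders={T7}
Step 9: signal(T7) -> count=0 queue=[T4,T2] holders={T3}
Step 10: signal(T3) -> count=0 queue=[T2] holders={T4}
Step 11: signal(T4) -> count=0 queue=[] holders={T2}
Step 12: signal(T2) -> count=1 queue=[] holders={none}
Step 13: wait(T6) -> count=0 queue=[] holders={T6}
Step 14: wait(T7) -> count=0 queue=[T7] holders={T6}
Step 15: signal(T6) -> count=0 queue=[] holders={T7}
Step 16: signal(T7) -> count=1 queue=[] holders={none}
Step 17: wait(T5) -> count=0 queue=[] holders={T5}
Step 18: signal(T5) -> count=1 queue=[] holders={none}
Final holders: {none} -> 0 thread(s)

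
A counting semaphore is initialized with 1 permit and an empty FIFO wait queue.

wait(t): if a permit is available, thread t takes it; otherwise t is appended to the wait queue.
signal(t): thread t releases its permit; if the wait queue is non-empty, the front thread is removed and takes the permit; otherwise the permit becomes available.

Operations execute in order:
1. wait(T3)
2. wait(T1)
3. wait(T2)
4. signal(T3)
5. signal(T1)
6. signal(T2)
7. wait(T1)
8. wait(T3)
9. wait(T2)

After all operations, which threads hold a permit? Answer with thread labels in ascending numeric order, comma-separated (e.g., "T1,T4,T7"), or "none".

Step 1: wait(T3) -> count=0 queue=[] holders={T3}
Step 2: wait(T1) -> count=0 queue=[T1] holders={T3}
Step 3: wait(T2) -> count=0 queue=[T1,T2] holders={T3}
Step 4: signal(T3) -> count=0 queue=[T2] holders={T1}
Step 5: signal(T1) -> count=0 queue=[] holders={T2}
Step 6: signal(T2) -> count=1 queue=[] holders={none}
Step 7: wait(T1) -> count=0 queue=[] holders={T1}
Step 8: wait(T3) -> count=0 queue=[T3] holders={T1}
Step 9: wait(T2) -> count=0 queue=[T3,T2] holders={T1}
Final holders: T1

Answer: T1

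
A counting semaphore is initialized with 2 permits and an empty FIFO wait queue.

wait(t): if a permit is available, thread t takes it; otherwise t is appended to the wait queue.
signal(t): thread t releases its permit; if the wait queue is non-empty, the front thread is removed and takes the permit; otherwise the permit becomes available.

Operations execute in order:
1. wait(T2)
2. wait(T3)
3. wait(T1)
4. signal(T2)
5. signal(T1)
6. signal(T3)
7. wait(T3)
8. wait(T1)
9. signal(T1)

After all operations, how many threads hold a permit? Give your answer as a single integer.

Step 1: wait(T2) -> count=1 queue=[] holders={T2}
Step 2: wait(T3) -> count=0 queue=[] holders={T2,T3}
Step 3: wait(T1) -> count=0 queue=[T1] holders={T2,T3}
Step 4: signal(T2) -> count=0 queue=[] holders={T1,T3}
Step 5: signal(T1) -> count=1 queue=[] holders={T3}
Step 6: signal(T3) -> count=2 queue=[] holders={none}
Step 7: wait(T3) -> count=1 queue=[] holders={T3}
Step 8: wait(T1) -> count=0 queue=[] holders={T1,T3}
Step 9: signal(T1) -> count=1 queue=[] holders={T3}
Final holders: {T3} -> 1 thread(s)

Answer: 1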